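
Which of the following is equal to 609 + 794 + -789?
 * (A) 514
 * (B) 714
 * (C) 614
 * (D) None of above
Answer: C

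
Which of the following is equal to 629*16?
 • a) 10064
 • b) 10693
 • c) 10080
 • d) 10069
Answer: a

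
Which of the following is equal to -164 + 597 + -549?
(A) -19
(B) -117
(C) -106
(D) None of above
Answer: D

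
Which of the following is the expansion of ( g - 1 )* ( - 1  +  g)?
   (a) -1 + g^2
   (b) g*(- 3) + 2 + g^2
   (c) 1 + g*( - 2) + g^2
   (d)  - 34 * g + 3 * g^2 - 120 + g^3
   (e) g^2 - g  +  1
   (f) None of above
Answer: c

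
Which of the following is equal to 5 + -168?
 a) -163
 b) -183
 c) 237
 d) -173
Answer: a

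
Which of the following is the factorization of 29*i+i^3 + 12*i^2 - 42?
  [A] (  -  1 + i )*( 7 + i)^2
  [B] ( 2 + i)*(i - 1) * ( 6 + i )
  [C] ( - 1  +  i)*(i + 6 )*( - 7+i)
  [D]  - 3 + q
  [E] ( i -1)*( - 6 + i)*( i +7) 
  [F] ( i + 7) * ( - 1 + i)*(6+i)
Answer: F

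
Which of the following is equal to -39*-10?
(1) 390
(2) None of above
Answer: 1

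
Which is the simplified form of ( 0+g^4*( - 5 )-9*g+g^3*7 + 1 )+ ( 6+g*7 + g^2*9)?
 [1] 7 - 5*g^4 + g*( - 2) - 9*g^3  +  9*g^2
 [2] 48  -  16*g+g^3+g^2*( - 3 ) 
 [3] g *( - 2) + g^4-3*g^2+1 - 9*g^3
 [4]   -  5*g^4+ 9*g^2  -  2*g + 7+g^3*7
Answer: 4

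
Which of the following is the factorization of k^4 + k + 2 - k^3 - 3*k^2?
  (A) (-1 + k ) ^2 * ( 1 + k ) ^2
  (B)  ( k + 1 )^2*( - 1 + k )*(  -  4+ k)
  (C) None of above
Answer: C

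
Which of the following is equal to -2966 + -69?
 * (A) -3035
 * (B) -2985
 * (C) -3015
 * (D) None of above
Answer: A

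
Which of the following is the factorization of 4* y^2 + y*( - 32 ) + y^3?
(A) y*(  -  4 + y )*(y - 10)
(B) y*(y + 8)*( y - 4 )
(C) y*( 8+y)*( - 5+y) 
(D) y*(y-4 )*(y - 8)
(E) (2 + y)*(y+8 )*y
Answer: B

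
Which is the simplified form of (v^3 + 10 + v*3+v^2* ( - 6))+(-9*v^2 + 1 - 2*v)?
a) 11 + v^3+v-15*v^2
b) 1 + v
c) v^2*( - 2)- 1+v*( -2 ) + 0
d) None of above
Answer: a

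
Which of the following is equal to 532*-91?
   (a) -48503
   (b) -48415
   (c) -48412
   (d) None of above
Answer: c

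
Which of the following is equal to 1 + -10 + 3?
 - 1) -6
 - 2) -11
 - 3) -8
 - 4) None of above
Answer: 1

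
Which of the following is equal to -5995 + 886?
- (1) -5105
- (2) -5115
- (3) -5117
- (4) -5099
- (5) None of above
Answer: 5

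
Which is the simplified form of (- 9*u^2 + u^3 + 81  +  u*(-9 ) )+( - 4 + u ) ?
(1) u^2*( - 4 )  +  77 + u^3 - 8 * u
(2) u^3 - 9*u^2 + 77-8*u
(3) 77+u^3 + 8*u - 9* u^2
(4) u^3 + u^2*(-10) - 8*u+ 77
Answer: 2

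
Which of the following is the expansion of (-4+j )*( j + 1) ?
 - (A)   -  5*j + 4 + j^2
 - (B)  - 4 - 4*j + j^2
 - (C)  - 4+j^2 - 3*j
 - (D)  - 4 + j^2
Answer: C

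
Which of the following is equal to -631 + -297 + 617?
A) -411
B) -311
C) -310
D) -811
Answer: B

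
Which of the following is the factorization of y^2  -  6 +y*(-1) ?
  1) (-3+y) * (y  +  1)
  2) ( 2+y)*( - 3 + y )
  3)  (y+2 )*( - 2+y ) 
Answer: 2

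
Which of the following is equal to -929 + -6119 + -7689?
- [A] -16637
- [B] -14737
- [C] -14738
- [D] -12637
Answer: B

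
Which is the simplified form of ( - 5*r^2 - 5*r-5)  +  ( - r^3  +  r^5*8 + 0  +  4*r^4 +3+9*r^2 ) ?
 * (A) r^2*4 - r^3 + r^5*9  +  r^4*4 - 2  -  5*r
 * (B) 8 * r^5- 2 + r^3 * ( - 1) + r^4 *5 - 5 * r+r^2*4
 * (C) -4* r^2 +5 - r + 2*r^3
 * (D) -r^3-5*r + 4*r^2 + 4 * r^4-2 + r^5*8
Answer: D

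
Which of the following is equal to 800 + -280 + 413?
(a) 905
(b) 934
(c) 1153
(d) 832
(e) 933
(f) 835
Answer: e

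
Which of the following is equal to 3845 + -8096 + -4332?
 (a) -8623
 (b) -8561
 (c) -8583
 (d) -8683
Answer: c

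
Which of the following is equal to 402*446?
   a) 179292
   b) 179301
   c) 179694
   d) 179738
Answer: a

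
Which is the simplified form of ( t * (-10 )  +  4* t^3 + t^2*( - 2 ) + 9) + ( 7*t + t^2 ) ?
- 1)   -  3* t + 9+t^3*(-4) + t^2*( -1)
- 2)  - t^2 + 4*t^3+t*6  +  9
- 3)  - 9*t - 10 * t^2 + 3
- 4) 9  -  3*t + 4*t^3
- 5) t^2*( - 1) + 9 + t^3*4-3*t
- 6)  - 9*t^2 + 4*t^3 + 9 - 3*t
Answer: 5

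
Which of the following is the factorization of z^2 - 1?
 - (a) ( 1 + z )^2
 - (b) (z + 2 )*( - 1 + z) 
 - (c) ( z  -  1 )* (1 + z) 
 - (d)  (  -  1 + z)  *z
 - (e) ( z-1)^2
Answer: c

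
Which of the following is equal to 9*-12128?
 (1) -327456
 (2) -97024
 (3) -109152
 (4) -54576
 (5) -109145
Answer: 3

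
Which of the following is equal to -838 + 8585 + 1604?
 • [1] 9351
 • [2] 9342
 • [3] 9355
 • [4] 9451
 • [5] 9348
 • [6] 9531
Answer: 1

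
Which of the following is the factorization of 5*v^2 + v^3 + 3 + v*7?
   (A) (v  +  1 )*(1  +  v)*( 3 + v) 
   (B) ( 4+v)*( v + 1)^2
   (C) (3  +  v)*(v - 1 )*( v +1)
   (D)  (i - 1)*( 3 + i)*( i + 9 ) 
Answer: A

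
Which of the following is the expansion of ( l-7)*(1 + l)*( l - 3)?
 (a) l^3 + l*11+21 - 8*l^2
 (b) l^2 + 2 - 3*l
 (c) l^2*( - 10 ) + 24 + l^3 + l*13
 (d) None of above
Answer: d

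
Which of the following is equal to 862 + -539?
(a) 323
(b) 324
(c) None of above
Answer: a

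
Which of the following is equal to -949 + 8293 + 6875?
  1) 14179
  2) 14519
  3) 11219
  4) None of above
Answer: 4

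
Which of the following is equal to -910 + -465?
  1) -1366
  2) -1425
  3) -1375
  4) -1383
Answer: 3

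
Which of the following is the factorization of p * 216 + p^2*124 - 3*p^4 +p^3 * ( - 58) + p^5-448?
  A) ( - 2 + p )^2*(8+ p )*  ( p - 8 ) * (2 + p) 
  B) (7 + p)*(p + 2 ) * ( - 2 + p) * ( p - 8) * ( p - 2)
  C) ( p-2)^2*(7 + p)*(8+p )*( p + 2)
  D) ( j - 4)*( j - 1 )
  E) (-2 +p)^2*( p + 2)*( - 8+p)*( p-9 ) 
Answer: B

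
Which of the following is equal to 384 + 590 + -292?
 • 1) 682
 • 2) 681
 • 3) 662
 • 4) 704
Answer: 1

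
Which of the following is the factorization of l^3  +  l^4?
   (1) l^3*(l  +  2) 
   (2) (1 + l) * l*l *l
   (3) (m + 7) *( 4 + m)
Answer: 2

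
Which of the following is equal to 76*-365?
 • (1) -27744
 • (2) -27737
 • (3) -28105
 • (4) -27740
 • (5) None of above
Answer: 4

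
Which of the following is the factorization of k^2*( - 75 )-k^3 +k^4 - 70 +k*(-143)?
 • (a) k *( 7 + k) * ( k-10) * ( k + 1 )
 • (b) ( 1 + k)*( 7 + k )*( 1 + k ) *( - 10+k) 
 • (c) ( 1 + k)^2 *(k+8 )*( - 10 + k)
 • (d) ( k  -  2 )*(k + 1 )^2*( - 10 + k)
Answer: b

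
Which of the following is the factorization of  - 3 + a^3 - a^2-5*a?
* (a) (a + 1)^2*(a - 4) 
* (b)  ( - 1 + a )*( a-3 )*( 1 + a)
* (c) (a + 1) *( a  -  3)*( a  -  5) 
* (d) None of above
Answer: d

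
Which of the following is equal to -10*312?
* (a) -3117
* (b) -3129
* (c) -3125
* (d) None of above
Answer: d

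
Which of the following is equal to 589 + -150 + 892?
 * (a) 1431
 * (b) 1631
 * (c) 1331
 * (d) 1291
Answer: c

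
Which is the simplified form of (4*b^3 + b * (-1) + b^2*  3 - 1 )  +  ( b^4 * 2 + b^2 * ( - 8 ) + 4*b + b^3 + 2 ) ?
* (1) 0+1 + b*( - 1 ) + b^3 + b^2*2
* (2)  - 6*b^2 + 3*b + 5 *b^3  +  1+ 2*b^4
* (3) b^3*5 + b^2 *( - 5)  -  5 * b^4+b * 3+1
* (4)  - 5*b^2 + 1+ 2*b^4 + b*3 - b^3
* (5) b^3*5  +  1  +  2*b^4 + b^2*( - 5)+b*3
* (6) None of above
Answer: 5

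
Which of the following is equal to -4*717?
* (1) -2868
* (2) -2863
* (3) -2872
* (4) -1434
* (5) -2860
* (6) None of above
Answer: 1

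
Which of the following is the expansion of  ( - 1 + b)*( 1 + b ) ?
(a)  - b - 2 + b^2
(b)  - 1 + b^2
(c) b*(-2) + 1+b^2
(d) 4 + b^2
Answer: b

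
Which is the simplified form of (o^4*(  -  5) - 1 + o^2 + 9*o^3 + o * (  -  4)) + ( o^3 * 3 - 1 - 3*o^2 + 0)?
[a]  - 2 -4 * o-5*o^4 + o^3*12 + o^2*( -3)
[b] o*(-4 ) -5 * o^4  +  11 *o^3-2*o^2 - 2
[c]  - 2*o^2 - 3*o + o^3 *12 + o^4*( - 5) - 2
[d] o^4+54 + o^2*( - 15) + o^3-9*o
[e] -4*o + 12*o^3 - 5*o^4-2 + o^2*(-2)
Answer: e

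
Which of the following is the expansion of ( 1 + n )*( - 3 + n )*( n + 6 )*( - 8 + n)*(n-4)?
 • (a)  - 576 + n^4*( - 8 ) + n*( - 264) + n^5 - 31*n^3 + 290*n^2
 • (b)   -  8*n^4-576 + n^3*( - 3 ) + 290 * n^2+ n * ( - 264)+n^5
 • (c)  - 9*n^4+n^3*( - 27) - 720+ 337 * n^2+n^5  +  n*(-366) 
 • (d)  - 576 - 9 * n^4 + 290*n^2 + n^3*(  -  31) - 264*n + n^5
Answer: a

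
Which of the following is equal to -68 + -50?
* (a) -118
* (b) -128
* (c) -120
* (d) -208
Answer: a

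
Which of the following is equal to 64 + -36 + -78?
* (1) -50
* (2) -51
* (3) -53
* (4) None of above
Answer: 1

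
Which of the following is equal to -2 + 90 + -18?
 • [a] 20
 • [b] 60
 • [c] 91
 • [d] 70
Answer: d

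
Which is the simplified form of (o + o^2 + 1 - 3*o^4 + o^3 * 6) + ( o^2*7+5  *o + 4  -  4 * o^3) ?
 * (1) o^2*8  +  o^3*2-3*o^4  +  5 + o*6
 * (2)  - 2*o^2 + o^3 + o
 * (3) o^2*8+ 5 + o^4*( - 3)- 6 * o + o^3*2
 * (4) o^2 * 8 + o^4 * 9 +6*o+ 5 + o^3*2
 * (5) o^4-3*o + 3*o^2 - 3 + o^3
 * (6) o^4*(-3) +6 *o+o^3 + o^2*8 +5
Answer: 1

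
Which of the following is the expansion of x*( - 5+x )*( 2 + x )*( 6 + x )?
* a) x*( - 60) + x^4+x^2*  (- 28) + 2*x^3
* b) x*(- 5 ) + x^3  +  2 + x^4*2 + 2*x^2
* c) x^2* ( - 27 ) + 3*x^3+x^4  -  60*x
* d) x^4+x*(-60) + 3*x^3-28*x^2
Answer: d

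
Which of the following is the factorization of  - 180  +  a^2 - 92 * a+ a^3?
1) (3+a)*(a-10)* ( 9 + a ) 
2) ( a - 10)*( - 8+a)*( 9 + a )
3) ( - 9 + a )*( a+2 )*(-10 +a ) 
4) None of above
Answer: 4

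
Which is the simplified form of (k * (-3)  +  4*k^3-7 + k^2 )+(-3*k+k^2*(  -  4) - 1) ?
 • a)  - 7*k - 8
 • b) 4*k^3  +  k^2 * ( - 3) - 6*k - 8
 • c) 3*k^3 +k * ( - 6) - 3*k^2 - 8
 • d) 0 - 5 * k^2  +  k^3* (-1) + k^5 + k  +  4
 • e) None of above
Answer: b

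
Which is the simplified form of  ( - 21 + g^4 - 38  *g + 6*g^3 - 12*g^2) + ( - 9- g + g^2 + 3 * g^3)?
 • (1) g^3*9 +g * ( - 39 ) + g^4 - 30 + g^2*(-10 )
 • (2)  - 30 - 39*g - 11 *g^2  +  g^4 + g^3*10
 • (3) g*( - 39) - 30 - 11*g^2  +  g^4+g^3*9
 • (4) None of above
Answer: 3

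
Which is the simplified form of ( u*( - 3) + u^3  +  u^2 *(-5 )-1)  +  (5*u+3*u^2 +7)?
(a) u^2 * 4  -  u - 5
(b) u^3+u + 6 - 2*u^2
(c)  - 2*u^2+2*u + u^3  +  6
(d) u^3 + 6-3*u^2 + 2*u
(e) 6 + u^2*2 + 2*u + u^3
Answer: c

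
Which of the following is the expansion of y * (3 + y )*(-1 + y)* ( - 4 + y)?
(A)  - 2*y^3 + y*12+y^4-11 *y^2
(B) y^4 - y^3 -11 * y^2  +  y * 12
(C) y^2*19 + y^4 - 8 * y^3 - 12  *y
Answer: A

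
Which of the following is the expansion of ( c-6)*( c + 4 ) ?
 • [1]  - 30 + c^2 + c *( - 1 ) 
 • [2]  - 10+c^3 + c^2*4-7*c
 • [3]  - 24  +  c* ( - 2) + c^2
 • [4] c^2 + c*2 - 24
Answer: 3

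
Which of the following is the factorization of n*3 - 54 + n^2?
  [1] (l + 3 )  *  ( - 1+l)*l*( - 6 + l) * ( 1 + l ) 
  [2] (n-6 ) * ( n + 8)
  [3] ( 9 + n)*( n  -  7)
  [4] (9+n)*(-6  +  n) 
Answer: 4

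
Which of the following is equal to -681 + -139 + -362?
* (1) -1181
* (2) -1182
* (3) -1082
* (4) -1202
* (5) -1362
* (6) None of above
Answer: 2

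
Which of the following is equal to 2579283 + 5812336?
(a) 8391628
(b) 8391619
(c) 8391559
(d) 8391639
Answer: b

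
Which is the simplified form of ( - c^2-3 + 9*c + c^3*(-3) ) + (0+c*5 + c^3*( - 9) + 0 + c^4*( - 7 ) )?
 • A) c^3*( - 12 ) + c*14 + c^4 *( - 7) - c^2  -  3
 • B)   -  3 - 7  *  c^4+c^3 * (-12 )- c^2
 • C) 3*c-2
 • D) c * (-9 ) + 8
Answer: A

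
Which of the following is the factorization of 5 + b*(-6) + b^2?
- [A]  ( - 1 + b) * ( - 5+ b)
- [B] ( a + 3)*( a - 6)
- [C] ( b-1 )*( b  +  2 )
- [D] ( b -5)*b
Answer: A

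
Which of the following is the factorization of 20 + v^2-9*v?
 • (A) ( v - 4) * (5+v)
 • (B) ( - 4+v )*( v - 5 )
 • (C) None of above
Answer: B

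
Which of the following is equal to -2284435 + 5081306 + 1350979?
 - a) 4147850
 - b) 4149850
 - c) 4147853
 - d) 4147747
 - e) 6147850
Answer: a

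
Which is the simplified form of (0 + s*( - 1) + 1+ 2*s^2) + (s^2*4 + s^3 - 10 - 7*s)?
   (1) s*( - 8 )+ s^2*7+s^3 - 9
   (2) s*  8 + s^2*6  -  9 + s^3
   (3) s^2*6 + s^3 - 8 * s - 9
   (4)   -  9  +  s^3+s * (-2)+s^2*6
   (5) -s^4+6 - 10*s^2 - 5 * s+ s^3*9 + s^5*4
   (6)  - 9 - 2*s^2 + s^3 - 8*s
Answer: 3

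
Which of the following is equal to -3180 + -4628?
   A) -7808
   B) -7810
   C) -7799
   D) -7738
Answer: A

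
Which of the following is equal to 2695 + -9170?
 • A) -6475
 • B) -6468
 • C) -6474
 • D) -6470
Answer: A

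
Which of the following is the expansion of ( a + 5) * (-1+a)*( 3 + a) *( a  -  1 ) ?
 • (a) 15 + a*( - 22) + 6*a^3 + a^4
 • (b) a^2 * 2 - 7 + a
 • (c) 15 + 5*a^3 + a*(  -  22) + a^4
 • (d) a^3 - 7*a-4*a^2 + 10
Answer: a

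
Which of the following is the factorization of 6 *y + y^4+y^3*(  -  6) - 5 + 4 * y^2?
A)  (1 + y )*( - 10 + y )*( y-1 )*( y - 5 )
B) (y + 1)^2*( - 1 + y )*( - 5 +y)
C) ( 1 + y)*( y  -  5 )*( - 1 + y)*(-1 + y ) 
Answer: C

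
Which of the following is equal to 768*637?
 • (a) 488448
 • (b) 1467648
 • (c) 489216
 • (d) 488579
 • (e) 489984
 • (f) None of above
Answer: c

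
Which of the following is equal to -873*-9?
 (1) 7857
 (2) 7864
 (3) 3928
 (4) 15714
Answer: 1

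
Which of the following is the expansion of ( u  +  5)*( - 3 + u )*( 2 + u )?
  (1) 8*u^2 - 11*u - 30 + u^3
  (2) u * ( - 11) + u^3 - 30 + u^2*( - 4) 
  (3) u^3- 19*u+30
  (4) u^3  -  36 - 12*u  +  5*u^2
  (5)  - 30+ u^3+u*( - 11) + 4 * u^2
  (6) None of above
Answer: 5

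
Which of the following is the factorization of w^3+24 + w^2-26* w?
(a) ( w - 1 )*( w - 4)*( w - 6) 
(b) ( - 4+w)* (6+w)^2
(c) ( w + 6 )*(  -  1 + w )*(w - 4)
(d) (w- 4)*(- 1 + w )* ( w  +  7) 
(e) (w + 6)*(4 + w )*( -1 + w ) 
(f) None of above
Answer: c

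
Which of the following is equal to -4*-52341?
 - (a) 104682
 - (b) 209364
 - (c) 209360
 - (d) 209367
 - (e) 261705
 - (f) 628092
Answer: b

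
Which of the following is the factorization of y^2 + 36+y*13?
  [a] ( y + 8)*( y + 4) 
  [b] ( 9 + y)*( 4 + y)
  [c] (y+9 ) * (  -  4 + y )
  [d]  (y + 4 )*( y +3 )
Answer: b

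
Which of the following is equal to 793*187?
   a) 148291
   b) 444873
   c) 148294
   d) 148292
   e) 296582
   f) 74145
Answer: a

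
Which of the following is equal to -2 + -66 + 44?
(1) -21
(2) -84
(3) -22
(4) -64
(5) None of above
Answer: 5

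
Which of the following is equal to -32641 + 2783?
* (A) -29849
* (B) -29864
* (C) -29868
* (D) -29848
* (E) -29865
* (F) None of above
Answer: F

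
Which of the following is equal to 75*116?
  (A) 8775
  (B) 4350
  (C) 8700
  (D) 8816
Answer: C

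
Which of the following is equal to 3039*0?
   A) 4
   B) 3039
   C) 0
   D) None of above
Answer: C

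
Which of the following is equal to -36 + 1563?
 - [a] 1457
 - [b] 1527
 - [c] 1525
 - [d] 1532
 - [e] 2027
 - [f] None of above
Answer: b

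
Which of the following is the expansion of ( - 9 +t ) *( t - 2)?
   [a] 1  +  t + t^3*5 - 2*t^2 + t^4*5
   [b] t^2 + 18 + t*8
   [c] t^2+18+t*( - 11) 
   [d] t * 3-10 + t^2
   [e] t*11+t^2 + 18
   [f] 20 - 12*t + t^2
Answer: c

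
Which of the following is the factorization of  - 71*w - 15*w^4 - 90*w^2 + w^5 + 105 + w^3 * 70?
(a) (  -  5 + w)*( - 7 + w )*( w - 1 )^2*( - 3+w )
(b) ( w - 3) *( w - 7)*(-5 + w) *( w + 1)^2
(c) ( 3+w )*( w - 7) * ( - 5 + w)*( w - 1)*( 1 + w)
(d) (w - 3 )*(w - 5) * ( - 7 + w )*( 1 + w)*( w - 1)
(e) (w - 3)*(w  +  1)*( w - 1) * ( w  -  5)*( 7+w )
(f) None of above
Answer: d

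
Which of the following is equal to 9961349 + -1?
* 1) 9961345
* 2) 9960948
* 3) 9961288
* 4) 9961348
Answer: 4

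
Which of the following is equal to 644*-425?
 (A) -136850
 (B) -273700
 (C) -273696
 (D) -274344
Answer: B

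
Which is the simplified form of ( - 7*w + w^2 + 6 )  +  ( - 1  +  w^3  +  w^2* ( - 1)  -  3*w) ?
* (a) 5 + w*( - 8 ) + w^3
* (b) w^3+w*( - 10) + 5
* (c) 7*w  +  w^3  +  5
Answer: b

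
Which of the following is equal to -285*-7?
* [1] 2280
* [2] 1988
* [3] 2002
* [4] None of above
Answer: 4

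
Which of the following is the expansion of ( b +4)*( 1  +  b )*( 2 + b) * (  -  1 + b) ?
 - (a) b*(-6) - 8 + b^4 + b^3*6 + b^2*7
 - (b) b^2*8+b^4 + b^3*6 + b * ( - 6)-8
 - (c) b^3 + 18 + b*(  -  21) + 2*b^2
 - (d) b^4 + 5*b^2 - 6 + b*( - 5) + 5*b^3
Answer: a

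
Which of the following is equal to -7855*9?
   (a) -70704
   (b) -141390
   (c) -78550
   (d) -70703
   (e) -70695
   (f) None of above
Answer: e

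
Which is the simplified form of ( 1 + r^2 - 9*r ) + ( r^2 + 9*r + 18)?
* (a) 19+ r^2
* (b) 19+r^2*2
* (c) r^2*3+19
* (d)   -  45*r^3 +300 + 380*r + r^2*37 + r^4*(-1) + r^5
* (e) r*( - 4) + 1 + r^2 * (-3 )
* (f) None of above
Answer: b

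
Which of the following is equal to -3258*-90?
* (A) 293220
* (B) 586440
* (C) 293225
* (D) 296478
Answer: A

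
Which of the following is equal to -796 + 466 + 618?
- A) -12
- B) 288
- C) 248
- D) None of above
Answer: B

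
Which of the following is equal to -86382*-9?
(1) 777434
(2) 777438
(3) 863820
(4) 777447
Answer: 2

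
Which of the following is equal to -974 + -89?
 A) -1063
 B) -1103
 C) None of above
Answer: A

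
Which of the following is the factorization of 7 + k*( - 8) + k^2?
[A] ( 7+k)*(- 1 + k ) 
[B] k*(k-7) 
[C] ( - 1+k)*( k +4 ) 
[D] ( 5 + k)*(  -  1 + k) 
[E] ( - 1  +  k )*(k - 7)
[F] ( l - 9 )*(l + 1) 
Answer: E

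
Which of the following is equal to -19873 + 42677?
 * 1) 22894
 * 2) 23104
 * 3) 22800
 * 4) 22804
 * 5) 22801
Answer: 4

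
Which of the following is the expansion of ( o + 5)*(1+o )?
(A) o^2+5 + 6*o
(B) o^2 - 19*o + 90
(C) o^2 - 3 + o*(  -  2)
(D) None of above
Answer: A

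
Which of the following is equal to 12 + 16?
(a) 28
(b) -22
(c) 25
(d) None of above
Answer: a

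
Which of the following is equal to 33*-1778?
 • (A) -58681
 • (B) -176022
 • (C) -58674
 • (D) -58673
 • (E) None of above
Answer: C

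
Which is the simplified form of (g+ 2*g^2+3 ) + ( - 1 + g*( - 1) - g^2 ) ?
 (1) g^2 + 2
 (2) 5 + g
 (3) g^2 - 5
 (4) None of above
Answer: 1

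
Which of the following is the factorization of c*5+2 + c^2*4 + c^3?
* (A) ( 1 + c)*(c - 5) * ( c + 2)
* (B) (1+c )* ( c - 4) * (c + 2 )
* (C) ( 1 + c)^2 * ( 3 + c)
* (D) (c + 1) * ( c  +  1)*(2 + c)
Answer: D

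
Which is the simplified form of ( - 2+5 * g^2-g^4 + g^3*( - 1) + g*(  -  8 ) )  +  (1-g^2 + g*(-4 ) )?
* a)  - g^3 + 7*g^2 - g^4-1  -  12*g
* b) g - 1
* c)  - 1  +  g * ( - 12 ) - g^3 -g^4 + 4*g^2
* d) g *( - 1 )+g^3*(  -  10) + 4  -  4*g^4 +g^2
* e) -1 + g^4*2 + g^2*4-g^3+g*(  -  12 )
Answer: c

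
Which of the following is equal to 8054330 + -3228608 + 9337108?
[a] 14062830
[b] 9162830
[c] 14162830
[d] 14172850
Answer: c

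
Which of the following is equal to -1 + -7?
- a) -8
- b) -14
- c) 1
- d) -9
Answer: a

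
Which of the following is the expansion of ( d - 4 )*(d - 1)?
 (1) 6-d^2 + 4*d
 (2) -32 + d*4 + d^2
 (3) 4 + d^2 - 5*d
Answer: 3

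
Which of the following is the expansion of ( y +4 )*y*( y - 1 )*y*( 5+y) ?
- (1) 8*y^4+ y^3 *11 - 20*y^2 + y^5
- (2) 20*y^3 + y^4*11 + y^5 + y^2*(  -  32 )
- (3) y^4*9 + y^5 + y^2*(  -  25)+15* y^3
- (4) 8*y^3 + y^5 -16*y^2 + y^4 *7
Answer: 1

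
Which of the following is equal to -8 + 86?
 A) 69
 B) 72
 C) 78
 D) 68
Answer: C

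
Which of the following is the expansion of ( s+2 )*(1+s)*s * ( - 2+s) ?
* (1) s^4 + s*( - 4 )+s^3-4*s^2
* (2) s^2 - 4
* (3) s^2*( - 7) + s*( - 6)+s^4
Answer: 1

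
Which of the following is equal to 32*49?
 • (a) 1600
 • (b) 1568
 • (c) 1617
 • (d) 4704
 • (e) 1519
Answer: b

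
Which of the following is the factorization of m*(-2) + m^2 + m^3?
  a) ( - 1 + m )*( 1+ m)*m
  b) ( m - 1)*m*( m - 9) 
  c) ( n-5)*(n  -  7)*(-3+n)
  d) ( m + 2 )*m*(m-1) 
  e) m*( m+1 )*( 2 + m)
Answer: d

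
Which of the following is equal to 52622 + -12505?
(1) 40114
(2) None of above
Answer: 2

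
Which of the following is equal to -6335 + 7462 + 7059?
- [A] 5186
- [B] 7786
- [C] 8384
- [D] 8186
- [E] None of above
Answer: D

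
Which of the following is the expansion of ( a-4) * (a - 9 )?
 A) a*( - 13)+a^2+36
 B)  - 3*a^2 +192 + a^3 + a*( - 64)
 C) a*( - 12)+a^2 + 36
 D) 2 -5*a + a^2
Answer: A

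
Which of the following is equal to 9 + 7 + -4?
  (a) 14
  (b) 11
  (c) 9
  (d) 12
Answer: d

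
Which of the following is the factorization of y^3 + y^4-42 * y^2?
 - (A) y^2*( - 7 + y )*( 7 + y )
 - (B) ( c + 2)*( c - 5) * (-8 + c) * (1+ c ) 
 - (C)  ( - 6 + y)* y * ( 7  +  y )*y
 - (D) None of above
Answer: C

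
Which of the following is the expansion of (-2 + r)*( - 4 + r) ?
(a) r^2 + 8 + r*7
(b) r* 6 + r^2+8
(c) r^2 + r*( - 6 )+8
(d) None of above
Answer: c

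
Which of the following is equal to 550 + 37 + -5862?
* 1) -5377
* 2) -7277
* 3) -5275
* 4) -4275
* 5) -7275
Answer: 3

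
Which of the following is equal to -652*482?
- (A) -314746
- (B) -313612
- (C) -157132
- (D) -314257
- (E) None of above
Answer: E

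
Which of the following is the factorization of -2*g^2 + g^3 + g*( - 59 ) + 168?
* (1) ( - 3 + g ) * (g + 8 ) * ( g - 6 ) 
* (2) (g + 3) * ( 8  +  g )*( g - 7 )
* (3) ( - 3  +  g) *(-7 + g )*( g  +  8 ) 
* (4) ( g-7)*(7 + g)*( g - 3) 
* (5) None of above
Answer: 3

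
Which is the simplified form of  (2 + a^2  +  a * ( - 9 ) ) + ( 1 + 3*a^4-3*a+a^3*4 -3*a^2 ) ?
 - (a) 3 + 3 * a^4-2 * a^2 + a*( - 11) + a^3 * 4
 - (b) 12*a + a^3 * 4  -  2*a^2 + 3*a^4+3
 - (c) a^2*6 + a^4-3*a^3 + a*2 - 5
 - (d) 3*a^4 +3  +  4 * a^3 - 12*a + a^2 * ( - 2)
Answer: d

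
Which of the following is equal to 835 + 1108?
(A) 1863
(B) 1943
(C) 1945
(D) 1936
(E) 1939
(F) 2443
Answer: B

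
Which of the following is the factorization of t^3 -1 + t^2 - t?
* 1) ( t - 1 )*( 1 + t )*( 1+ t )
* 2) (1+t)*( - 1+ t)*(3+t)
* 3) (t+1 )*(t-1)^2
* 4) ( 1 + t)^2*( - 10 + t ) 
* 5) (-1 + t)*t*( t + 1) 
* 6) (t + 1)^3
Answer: 1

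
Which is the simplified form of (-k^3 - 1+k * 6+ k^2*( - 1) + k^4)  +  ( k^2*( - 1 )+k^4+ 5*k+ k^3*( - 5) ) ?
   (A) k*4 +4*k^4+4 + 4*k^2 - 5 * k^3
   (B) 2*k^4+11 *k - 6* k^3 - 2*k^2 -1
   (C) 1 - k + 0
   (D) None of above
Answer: B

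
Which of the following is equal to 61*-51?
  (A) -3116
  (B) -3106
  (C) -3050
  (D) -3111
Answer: D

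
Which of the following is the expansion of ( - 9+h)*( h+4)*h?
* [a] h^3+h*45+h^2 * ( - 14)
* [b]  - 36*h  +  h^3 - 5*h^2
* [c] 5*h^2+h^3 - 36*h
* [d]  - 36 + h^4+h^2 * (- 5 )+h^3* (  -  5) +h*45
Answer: b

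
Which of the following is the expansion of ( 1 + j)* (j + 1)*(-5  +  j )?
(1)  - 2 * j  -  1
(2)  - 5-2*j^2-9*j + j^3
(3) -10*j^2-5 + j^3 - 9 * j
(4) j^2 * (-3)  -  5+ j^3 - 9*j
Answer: 4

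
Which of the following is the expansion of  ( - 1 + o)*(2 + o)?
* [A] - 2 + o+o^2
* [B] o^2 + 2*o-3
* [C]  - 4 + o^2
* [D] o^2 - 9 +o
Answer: A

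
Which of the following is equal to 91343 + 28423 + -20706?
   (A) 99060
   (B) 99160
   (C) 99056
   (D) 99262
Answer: A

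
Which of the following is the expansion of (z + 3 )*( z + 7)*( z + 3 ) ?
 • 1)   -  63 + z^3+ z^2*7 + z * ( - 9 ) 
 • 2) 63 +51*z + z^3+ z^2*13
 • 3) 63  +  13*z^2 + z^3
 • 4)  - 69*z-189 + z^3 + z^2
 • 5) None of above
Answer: 2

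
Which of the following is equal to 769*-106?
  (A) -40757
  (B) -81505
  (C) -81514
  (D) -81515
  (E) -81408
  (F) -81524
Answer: C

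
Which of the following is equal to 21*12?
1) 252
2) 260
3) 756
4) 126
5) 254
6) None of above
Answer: 1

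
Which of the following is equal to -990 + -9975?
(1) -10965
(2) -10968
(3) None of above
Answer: 1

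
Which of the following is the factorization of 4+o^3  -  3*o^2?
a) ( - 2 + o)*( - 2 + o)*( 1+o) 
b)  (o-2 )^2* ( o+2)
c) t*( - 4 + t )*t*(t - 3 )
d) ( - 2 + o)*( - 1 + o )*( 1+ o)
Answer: a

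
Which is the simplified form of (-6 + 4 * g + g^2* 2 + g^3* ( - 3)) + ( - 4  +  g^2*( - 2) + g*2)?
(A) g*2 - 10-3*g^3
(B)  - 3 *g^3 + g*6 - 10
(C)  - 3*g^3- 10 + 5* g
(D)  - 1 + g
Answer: B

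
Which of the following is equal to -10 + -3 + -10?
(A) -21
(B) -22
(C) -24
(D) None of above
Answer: D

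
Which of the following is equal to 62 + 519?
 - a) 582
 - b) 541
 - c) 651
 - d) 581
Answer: d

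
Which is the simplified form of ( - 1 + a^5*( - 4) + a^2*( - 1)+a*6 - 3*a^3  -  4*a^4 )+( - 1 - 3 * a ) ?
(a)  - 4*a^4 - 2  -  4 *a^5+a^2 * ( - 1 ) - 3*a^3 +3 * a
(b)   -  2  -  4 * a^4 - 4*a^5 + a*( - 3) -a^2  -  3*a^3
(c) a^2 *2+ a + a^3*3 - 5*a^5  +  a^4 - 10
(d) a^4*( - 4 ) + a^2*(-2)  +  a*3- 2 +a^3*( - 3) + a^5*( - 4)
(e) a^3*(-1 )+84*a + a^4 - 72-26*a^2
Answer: a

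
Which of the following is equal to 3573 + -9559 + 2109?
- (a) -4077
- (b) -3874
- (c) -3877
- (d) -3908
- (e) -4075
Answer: c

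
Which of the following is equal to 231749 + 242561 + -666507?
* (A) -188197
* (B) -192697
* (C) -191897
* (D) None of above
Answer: D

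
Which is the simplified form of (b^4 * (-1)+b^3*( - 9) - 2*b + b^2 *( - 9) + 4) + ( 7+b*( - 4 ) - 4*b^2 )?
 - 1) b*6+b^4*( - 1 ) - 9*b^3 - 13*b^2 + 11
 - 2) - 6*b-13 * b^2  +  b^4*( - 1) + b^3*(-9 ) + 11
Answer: 2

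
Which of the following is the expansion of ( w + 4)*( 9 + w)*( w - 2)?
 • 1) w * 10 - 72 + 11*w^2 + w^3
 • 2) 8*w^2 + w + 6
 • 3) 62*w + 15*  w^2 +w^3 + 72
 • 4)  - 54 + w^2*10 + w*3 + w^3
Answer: 1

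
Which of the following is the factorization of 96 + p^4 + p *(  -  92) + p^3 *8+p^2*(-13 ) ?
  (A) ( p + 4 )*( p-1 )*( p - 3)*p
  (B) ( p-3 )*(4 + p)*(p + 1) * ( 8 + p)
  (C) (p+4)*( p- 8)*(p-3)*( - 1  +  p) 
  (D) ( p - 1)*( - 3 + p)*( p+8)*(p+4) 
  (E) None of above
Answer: D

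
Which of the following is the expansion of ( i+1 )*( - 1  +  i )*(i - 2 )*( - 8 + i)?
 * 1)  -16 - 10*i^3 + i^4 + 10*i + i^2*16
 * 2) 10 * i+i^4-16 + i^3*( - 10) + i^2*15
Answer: 2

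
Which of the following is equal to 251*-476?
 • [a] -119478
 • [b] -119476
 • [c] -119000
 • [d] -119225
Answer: b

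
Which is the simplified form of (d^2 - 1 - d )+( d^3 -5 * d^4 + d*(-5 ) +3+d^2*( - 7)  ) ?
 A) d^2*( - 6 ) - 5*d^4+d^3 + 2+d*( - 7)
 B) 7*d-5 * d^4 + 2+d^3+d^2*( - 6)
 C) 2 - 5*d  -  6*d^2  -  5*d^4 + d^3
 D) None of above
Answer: D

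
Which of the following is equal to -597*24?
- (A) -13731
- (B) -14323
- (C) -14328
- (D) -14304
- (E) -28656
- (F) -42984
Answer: C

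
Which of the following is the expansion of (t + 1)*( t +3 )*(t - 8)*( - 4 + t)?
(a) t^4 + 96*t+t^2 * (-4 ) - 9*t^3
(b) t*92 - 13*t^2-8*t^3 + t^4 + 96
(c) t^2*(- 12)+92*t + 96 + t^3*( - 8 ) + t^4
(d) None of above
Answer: b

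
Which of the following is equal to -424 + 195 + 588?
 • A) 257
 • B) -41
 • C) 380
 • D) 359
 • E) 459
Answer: D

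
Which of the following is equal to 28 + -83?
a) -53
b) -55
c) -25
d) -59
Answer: b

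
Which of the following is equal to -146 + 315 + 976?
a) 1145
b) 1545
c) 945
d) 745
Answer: a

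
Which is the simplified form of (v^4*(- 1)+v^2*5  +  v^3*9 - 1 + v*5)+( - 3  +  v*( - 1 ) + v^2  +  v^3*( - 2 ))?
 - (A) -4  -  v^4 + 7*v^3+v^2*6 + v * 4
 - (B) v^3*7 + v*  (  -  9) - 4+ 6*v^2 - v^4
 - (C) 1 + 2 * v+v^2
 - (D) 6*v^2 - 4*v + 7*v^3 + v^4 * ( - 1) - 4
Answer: A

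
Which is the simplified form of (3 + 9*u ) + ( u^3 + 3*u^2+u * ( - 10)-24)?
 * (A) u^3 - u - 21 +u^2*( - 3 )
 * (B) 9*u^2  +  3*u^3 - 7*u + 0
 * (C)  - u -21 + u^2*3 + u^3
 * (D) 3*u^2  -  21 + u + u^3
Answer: C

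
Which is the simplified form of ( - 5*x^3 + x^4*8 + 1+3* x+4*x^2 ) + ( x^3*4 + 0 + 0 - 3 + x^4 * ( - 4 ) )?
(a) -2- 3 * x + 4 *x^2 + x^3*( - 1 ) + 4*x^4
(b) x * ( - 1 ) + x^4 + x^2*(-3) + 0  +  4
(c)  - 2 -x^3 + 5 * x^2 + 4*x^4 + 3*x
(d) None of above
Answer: d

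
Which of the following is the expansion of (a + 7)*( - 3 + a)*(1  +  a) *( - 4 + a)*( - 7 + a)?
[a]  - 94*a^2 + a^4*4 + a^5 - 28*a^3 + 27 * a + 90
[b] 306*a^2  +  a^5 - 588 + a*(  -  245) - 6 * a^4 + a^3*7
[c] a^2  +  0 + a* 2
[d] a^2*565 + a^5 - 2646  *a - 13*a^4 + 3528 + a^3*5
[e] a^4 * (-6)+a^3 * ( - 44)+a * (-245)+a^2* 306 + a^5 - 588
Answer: e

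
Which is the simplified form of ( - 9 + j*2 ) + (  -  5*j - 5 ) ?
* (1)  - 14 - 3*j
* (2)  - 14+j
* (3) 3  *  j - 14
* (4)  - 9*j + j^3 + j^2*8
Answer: 1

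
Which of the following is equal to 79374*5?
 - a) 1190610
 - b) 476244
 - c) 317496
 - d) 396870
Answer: d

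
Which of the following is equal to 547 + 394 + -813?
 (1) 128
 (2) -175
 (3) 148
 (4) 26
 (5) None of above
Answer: 1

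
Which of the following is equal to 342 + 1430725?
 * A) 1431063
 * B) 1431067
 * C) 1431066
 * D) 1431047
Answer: B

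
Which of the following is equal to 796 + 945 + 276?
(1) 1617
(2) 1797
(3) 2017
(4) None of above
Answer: 3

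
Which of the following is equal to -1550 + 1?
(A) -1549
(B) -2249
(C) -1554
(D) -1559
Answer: A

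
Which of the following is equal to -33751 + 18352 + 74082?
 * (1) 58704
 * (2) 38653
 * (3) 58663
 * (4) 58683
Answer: 4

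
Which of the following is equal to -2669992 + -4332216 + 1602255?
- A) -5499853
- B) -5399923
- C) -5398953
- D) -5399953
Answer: D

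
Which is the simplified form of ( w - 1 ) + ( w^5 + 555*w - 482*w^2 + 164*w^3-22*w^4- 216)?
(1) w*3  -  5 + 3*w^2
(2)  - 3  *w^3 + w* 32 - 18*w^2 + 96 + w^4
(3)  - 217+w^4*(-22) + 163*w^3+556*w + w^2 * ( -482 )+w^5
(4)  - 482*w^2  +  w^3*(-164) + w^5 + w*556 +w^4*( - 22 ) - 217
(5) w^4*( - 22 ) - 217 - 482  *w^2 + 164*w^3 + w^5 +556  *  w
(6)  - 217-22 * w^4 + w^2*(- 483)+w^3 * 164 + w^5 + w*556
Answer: 5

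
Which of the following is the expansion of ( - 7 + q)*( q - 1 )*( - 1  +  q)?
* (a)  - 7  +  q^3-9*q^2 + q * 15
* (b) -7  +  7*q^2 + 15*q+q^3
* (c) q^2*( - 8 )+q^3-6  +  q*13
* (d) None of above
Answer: a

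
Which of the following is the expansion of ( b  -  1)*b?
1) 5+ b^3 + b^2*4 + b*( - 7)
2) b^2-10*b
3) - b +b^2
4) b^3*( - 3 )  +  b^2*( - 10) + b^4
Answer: 3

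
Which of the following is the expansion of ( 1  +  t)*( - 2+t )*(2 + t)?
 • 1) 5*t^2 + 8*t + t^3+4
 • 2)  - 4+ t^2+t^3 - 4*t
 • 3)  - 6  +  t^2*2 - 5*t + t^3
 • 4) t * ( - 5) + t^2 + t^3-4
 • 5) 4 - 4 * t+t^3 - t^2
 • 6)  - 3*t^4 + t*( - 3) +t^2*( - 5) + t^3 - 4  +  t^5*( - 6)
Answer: 2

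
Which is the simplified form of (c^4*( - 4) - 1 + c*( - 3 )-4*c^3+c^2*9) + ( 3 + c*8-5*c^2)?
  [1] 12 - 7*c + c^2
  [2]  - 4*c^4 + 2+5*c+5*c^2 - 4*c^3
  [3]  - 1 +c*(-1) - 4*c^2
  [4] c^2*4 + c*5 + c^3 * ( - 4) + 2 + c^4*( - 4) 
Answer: 4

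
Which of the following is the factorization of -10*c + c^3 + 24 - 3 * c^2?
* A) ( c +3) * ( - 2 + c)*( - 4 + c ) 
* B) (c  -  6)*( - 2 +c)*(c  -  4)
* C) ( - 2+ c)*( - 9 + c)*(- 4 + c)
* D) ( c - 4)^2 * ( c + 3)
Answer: A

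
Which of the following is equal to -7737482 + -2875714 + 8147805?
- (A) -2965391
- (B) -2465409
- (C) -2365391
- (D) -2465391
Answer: D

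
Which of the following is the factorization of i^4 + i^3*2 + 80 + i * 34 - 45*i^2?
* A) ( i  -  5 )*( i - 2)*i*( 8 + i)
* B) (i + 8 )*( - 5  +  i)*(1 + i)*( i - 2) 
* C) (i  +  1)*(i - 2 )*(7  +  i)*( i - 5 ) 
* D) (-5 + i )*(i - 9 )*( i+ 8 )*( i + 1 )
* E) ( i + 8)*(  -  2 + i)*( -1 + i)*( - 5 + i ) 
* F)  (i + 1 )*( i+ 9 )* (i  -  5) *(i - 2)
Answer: B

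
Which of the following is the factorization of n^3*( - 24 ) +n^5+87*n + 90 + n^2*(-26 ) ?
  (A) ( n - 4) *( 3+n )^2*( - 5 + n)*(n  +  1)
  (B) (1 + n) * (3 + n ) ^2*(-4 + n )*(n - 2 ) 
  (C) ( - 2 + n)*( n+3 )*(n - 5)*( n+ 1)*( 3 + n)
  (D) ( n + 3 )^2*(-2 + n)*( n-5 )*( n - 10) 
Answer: C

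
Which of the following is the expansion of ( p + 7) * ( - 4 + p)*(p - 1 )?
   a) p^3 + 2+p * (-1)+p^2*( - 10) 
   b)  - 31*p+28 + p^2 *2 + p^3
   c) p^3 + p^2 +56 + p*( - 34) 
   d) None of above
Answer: b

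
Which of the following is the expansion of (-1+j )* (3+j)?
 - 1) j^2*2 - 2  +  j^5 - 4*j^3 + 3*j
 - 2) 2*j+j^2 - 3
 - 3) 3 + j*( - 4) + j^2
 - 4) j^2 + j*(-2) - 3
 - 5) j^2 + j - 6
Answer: 2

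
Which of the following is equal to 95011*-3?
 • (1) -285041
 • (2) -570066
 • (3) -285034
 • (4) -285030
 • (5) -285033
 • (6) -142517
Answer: 5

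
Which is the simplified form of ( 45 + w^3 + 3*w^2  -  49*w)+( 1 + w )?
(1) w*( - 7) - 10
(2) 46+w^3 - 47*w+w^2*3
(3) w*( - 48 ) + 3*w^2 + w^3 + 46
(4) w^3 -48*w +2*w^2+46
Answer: 3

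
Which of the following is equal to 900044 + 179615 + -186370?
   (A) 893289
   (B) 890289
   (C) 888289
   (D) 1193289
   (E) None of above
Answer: A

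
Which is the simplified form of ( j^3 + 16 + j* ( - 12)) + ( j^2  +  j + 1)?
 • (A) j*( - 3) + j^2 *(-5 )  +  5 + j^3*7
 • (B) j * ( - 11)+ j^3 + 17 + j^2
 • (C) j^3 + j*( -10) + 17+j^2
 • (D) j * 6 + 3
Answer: B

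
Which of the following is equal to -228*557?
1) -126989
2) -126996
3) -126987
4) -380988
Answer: 2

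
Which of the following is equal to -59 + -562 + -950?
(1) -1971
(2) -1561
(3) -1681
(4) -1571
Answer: 4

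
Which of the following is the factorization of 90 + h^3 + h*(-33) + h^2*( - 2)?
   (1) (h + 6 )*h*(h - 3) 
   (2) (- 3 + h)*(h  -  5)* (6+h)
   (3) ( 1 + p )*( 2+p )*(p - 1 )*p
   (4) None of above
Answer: 2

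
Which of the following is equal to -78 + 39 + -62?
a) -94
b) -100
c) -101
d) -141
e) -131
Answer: c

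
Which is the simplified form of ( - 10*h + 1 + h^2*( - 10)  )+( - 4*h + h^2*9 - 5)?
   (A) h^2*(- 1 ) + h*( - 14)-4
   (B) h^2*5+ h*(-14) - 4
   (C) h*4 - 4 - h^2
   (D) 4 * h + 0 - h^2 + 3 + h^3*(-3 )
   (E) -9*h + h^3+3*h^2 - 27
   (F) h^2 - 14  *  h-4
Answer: A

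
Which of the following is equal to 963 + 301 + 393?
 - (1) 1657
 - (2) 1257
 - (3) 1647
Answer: 1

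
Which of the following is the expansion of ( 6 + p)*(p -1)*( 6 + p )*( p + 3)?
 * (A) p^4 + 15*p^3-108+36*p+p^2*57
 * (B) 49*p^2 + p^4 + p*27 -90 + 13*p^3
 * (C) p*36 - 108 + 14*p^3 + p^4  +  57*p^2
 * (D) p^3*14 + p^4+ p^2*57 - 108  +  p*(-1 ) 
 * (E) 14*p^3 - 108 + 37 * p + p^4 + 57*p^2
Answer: C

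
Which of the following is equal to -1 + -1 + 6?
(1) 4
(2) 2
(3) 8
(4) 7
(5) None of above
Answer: 1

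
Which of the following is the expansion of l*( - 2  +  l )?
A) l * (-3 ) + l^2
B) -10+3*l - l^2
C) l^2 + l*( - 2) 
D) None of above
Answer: C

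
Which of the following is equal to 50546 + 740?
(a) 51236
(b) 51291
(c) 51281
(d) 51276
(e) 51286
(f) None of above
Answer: e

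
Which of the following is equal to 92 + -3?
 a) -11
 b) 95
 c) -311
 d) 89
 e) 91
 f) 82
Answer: d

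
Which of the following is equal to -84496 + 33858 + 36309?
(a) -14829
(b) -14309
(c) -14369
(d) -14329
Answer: d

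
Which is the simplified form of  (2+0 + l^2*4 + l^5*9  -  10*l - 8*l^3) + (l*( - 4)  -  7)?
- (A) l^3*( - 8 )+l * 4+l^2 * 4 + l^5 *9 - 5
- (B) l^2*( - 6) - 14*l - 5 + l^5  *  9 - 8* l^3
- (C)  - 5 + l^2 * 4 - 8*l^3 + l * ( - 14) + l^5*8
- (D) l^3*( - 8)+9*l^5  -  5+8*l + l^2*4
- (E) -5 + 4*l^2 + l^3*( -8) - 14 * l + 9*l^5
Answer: E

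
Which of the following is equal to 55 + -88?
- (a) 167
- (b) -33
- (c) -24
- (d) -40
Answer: b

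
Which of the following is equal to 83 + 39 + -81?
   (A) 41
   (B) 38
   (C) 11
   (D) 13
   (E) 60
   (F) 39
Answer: A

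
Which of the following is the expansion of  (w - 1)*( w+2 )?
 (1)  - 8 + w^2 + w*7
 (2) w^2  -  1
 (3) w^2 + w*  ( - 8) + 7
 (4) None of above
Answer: 4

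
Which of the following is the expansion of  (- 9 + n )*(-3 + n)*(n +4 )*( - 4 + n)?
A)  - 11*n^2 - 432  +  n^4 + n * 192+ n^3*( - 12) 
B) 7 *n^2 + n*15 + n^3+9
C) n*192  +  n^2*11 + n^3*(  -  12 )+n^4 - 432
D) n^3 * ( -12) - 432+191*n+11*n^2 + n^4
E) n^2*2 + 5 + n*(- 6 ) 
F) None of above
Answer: C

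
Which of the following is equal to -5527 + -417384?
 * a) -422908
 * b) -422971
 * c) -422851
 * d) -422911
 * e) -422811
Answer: d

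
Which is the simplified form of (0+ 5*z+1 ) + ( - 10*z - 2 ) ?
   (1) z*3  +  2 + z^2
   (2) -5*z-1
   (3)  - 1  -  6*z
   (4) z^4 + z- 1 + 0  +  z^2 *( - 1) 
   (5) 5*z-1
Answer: 2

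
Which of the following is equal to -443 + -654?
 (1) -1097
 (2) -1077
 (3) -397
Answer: 1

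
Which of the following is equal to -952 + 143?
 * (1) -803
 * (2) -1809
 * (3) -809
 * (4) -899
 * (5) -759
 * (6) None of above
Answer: 3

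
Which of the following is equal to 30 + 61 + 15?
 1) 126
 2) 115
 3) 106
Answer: 3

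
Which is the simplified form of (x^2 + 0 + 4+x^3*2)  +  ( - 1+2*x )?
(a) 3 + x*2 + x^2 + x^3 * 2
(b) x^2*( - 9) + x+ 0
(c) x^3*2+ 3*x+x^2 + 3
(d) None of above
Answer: a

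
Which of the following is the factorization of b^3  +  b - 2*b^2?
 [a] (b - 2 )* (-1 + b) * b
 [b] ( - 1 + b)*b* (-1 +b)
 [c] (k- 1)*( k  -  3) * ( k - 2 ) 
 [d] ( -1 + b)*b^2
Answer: b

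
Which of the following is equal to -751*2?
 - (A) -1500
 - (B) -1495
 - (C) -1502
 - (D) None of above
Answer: C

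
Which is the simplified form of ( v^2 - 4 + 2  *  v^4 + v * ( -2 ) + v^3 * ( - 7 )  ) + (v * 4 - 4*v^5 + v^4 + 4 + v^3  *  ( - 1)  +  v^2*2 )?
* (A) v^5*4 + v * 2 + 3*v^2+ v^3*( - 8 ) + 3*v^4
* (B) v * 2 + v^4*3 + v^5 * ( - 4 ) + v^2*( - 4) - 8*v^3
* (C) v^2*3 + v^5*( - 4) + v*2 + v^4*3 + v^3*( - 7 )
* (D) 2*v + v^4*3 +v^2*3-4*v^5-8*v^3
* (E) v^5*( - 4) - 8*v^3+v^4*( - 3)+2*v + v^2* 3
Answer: D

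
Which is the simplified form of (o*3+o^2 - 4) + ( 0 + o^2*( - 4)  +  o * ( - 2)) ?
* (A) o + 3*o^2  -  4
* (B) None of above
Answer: B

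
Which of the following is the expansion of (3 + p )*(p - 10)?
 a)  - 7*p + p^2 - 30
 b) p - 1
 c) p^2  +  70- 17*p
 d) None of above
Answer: a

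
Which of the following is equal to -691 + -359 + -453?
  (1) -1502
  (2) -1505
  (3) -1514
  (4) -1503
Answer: 4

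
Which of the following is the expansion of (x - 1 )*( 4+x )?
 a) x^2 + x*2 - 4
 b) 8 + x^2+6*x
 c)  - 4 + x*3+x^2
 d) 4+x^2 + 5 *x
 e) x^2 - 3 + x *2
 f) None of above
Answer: c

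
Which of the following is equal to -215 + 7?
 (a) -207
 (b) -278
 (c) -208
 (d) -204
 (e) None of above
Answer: c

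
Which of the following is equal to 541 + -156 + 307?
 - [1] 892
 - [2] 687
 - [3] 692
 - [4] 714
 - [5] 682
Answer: 3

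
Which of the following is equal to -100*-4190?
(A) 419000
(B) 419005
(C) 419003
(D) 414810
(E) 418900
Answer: A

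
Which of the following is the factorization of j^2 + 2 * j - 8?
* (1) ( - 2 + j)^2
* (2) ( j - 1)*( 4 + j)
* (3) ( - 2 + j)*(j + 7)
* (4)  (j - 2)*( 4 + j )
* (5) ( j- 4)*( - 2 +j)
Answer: 4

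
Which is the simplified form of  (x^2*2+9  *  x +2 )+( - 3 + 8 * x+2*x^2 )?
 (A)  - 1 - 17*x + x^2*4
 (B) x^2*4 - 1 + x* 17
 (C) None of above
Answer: B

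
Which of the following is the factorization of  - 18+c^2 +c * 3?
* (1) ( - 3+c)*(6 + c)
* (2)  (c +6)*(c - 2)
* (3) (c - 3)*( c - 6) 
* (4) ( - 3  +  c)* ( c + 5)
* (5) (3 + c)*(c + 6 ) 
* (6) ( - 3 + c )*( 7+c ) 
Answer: 1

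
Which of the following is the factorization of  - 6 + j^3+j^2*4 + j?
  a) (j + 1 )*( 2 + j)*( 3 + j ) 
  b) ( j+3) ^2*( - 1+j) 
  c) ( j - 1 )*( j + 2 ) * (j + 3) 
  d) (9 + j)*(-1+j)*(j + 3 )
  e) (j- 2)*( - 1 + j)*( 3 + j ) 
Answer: c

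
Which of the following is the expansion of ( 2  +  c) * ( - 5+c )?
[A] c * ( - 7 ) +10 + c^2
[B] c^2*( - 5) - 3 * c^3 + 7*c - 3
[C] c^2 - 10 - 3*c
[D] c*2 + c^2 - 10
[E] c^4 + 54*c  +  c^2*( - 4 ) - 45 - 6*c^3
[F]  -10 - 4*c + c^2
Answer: C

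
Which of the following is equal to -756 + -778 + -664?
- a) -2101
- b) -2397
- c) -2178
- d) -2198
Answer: d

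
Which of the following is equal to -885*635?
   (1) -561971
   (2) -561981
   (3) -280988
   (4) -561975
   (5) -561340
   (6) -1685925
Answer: 4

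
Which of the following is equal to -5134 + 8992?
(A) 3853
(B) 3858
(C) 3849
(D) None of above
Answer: B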